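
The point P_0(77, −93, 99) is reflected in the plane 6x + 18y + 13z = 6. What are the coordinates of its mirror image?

(1735/23, -2247/23, 2199/23)

With n = (6, 18, 13), the signed offset is (n·P_0 − 6)/|n|² = 69/529 = 3/23.
P_0' = P_0 − 2t·n = (77, −93, 99) − (6/23)·(6, 18, 13) = (1735/23, −2247/23, 2199/23).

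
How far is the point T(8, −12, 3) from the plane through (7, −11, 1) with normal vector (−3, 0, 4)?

1

The plane has equation n·(r − (7, −11, 1)) = 0, i.e. n·r = -17.
Then n·(8, −12, 3) − (−17) = 5.
|n| = √(9 + 0 + 16) = 5, so the distance is |5|/5 = 1.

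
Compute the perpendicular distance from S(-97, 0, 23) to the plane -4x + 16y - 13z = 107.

6/7

n = (-4, 16, -13); n·P − 107 = -18; |n| = 21; distance = 18/21 = 6/7.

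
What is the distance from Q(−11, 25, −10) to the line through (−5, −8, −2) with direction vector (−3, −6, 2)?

Direction vector d = (−3, −6, 2).
AP = (−6, 33, −8); AP·d = -196, |AP|² = 1189, |d|² = 49.
distance² = |AP|² − (AP·d)²/|d|² = 1189 − 38416/49 = 405, so the distance is 9√5.

9√5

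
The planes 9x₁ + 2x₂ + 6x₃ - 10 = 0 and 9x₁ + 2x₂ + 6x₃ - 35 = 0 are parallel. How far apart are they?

Both planes have normal n = (9, 2, 6), |n| = 11. Any point on the first plane is at distance |35 − 10|/|n| = 25/11 from the second.

25/11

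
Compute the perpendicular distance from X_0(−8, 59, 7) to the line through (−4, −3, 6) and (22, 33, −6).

√1745

A direction vector is d = (26, 36, −12).
AP = (−4, 62, 1), and AP × d = (−780, −22, −1756).
|AP × d|² = 3692420 and |d|² = 2116, so the distance is √(3692420/2116) = √1745.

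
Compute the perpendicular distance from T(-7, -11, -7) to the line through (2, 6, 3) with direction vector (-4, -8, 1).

√146

Direction vector d = (-4, -8, 1).
AP = (-9, -17, -10); AP·d = 162, |AP|² = 470, |d|² = 81.
distance² = |AP|² − (AP·d)²/|d|² = 470 − 26244/81 = 146, so the distance is √146.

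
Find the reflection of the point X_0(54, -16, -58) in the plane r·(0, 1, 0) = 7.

n = (0, 1, 0), |n|² = 1, n·X_0 − 7 = -23, so t = -23/1 = -23.
Foot F = X_0 − (-23)·n = (54, 7, -58); the reflection is 2F − X_0 = (54, 30, -58).

(54, 30, -58)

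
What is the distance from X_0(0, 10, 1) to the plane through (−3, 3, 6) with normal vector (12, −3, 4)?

5/13

The plane has equation n·(r − (−3, 3, 6)) = 0, i.e. n·r = -21.
Then n·(0, 10, 1) − (−21) = −5.
|n| = √(144 + 9 + 16) = 13, so the distance is |-5|/13 = 5/13.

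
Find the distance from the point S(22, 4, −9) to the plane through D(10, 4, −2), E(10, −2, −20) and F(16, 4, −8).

5/√11

DE = (0, −6, −18) and DF = (6, 0, −6), so a normal is n = DE × DF = (36, −108, 36).
Then n·(22, 4, −9) − (−144) = 180.
|n| = √(1296 + 11664 + 1296) = 36√11, so the distance is |180|/(36√11) = 5/√11.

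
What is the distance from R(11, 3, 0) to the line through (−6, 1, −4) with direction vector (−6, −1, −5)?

√61

Direction vector d = (−6, −1, −5).
AP = (17, 2, 4), and AP × d = (−6, 61, −5).
|AP × d|² = 3782 and |d|² = 62, so the distance is √(3782/62) = √61.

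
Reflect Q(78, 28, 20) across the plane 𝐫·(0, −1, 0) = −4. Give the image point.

n = (0, −1, 0), |n|² = 1, n·Q − (-4) = -24, so t = -24/1 = -24.
Foot F = Q − (-24)·n = (78, 4, 20); the reflection is 2F − Q = (78, −20, 20).

(78, -20, 20)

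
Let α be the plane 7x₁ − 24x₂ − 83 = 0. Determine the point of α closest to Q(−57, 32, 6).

(-43, -16, 6)

The perpendicular from Q has direction n = (7, −24, 0): r = (−57, 32, 6) + λ(7, −24, 0).
Substitute into the plane: n·(Q + λn) = 83 gives -1167 + 625λ = 83, so λ = 2.
Foot = (−57, 32, 6) + 2·(7, −24, 0) = (−43, −16, 6).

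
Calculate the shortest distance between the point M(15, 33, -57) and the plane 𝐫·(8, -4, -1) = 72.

Normal vector n = (8, -4, -1), and n·(15, 33, -57) - 72 = -27.
|n| = √(64 + 16 + 1) = 9, so the distance is |-27|/9 = 3.

3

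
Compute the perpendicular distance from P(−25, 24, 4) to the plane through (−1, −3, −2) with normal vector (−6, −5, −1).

The plane has equation n·(r − (−1, −3, −2)) = 0, i.e. n·r = 23.
d = |(-6)·(-25) + (-5)·24 + (-1)·4 − 23| / √(36 + 25 + 1) = |3| / √62 = 3√62/62.

3√62/62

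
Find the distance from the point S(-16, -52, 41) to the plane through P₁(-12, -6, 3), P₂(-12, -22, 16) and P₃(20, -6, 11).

26/21

P₁P₂ = (0, -16, 13) and P₁P₃ = (32, 0, 8), so a normal is n = P₁P₂ × P₁P₃ = (-128, 416, 512).
Then n·(-16, -52, 41) - 576 = 832.
|n| = √(16384 + 173056 + 262144) = 672, so the distance is |832|/672 = 26/21.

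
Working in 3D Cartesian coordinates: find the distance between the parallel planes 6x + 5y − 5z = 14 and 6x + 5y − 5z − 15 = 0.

Both planes have normal n = (6, 5, −5), |n| = √86. Any point on the first plane is at distance |15 − 14|/|n| = 1/√86 from the second.

√86/86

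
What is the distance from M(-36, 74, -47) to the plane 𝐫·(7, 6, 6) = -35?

5

n = (7, 6, 6); n·P − (-35) = -55; |n| = 11; distance = 55/11 = 5.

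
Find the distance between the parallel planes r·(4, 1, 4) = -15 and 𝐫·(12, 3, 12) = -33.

Divide the second equation by 3 to match normals: 4x + y + 4z = -11.
With common normal n = (4, 1, 4) (|n| = √33), the distance is |(-15) − (-11)|/|n| = 4/√33.

4/√33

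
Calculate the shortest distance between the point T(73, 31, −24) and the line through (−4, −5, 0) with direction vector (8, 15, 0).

Direction vector d = (8, 15, 0).
AP = (77, 36, −24), and AP × d = (360, −192, 867).
|AP × d|² = 918153 and |d|² = 289, so the distance is √(918153/289) = √3177 = 3√353.

3√353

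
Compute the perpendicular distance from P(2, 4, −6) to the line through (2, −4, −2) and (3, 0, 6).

A direction vector is d = (1, 4, 8).
AP = (0, 8, −4); AP·d = 0, |AP|² = 80, |d|² = 81.
distance² = |AP|² − (AP·d)²/|d|² = 80 − 0/81 = 80, so the distance is 4√5.

4√5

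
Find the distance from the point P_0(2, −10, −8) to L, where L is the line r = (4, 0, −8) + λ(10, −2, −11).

Direction vector d = (10, −2, −11).
AP = (−2, −10, 0); AP·d = 0, |AP|² = 104, |d|² = 225.
distance² = |AP|² − (AP·d)²/|d|² = 104 − 0/225 = 104, so the distance is 2√26.

2√26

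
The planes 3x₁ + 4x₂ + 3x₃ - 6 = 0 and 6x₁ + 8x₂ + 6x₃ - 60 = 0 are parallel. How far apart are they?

12√34/17

Divide the second equation by 2 to match normals: 3x₁ + 4x₂ + 3x₃ = 30.
With common normal n = (3, 4, 3) (|n| = √34), the distance is |6 − 30|/|n| = 24/√34 = 12√34/17.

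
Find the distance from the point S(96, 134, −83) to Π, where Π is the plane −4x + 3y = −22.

Normal vector n = (−4, 3, 0), and n·(96, 134, −83) − (−22) = 40.
|n| = √(16 + 9 + 0) = 5, so the distance is |40|/5 = 8.

8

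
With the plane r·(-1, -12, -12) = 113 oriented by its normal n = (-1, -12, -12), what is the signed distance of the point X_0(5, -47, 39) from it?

n·X_0 − 113 = -22.
|n| = 17, so the signed distance is -22/17.

-22/17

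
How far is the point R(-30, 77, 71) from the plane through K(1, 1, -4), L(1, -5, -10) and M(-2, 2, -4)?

KL = (0, -6, -6) and KM = (-3, 1, 0), so a normal is n = KL × KM = (6, 18, -18).
d = |6·(-30) + 18·77 + (-18)·71 − 96| / √(36 + 324 + 324) = |-168| / (6√19) = 28√19/19.

28√19/19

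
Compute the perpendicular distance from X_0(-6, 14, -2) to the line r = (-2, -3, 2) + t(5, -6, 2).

√61

Direction vector d = (5, -6, 2).
AP = (-4, 17, -4), and AP × d = (10, -12, -61).
|AP × d|² = 3965 and |d|² = 65, so the distance is √(3965/65) = √61.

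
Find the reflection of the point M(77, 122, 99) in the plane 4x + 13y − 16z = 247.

(531/7, 828/7, 725/7)

With n = (4, 13, −16), the signed offset is (n·M − 247)/|n|² = 63/441 = 1/7.
M' = M − 2t·n = (77, 122, 99) − (2/7)·(4, 13, −16) = (531/7, 828/7, 725/7).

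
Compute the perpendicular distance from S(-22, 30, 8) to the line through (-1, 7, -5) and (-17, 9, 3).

√410

A direction vector is d = (-16, 2, 8).
AP = (-21, 23, 13); AP·d = 486, |AP|² = 1139, |d|² = 324.
distance² = |AP|² − (AP·d)²/|d|² = 1139 − 236196/324 = 410, so the distance is √410.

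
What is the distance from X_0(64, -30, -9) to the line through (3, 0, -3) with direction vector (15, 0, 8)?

Direction vector d = (15, 0, 8).
AP = (61, -30, -6), and AP × d = (-240, -578, 450).
|AP × d|² = 594184 and |d|² = 289, so the distance is √(594184/289) = √2056 = 2√514.

2√514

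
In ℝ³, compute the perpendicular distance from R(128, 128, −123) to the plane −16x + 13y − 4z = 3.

Normal vector n = (−16, 13, −4), and n·(128, 128, −123) − 3 = 105.
|n| = √(256 + 169 + 16) = 21, so the distance is |105|/21 = 5.

5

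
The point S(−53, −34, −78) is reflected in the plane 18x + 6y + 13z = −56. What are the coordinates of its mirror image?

(91, 14, 26)

n = (18, 6, 13), |n|² = 529, n·S − (-56) = -2116, so t = -2116/529 = -4.
Foot F = S − (-4)·n = (19, −10, −26); the reflection is 2F − S = (91, 14, 26).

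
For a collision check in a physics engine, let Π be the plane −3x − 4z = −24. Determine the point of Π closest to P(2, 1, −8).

The perpendicular from P has direction n = (−3, 0, −4): r = (2, 1, −8) + μ(−3, 0, −4).
Substitute into the plane: n·(P + μn) = -24 gives 26 + 25μ = -24, so μ = -2.
Foot = (2, 1, −8) + (-2)·(−3, 0, −4) = (8, 1, 0).

(8, 1, 0)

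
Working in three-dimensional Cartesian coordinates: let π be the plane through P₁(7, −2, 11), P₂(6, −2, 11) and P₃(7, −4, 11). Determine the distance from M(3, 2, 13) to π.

2

P₁P₂ = (−1, 0, 0) and P₁P₃ = (0, −2, 0), so a normal is n = P₁P₂ × P₁P₃ = (0, 0, 2).
Then n·(3, 2, 13) − 22 = 4.
|n| = √(0 + 0 + 4) = 2, so the distance is |4|/2 = 2.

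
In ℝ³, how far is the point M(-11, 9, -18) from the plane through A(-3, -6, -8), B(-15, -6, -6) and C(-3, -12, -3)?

7/√62

AB = (-12, 0, 2) and AC = (0, -6, 5), so a normal is n = AB × AC = (12, 60, 72).
d = |12·(-11) + 60·9 + 72·(-18) − (-972)| / √(144 + 3600 + 5184) = |84| / (12√62) = 7/√62.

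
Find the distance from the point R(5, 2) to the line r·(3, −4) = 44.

The normal to the line is n = (3, −4) with |n| = 5.
|n·R − 44| = |7 − 44| = 37, so the distance is 37/5.

37/5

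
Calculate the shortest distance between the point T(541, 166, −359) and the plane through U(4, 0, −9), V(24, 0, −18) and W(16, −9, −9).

UV = (20, 0, −9) and UW = (12, −9, 0), so a normal is n = UV × UW = (−81, −108, −180).
Then n·(541, 166, −359) − 1296 = 1575.
|n| = √(6561 + 11664 + 32400) = 225, so the distance is |1575|/225 = 7.

7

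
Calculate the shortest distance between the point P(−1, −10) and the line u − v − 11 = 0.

√2

The normal to the line is n = (1, −1) with |n| = √2.
|n·P − 11| = |9 − 11| = 2, so the distance is 2/√2 = √2.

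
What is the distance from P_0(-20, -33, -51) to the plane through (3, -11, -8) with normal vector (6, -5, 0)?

28/√61

The plane has equation n·(r − (3, -11, -8)) = 0, i.e. n·r = 73.
n = (6, -5, 0); n·P − 73 = -28; |n| = √61; distance = 28/√61.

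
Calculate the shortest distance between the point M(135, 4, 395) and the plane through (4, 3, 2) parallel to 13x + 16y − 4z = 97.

7

Parallel planes share the normal n = (13, 16, −4); since (4, 3, 2) lies on the plane, its equation is 13x + 16y − 4z = 92.
n = (13, 16, −4); n·P − 92 = 147; |n| = 21; distance = 147/21 = 7.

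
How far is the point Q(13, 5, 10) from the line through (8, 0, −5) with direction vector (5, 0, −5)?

15

Direction vector d = (5, 0, −5).
AP = (5, 5, 15); AP·d = -50, |AP|² = 275, |d|² = 50.
distance² = |AP|² − (AP·d)²/|d|² = 275 − 2500/50 = 225, so the distance is 15.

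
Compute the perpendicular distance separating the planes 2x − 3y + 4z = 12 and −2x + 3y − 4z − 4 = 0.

16√29/29

Divide the second equation by -1 to match normals: 2x − 3y + 4z = -4.
Both planes have normal n = (2, −3, 4), |n| = √29. Any point on the first plane is at distance |(-4) − 12|/|n| = 16/√29 = 16√29/29 from the second.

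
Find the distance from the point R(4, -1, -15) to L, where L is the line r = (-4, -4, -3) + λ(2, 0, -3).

Direction vector d = (2, 0, -3).
AP = (8, 3, -12); AP·d = 52, |AP|² = 217, |d|² = 13.
distance² = |AP|² − (AP·d)²/|d|² = 217 − 2704/13 = 9, so the distance is 3.

3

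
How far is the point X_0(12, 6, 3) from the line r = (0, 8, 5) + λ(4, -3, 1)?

Direction vector d = (4, -3, 1).
AP = (12, -2, -2), and AP × d = (-8, -20, -28).
|AP × d|² = 1248 and |d|² = 26, so the distance is √(1248/26) = √48 = 4√3.

4√3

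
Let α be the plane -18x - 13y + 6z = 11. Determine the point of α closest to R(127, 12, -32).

(37, -53, -2)

n = (-18, -13, 6), |n|² = 529, and n·R − 11 = -2645.
t = -2645/529 = -5, so the foot is R − t·n = (127, 12, -32) − (-5)·(-18, -13, 6) = (37, -53, -2).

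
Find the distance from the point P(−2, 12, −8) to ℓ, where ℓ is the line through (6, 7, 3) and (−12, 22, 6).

A direction vector is d = (−18, 15, 3).
AP = (−8, 5, −11), and AP × d = (180, 222, −30).
|AP × d|² = 82584 and |d|² = 558, so the distance is √(82584/558) = √148 = 2√37.

2√37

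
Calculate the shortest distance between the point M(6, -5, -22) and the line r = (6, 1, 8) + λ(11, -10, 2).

Direction vector d = (11, -10, 2).
AP = (0, -6, -30), and AP × d = (-312, -330, 66).
|AP × d|² = 210600 and |d|² = 225, so the distance is √(210600/225) = √936 = 6√26.

6√26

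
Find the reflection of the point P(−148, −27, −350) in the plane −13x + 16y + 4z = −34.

(-984/7, -253/7, -2466/7)

n = (−13, 16, 4), |n|² = 441, n·P − (-34) = 126, so t = 126/441 = 2/7.
Foot F = P − (2/7)·n = (−1010/7, −221/7, −2458/7); the reflection is 2F − P = (−984/7, −253/7, −2466/7).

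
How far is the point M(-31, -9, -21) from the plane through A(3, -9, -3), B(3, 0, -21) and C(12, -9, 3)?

2

AB = (0, 9, -18) and AC = (9, 0, 6), so a normal is n = AB × AC = (54, -162, -81).
Then n·(-31, -9, -21) - 1863 = -378.
|n| = √(2916 + 26244 + 6561) = 189, so the distance is |-378|/189 = 2.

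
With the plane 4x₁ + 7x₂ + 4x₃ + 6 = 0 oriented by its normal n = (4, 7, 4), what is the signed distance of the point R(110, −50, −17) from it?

n·R − (-6) = 28.
|n| = 9, so the signed distance is 28/9.

28/9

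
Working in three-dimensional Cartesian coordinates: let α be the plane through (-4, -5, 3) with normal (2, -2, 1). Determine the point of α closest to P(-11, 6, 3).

n = (2, -2, 1), |n|² = 9, and n·P − 5 = -36.
t = -36/9 = -4, so the foot is P − t·n = (-11, 6, 3) − (-4)·(2, -2, 1) = (-3, -2, 7).

(-3, -2, 7)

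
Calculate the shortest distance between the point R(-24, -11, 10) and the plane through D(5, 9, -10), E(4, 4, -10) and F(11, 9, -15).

5/√62

DE = (-1, -5, 0) and DF = (6, 0, -5), so a normal is n = DE × DF = (25, -5, 30).
d = |25·(-24) + (-5)·(-11) + 30·10 − (-220)| / √(625 + 25 + 900) = |-25| / (5√62) = 5/√62.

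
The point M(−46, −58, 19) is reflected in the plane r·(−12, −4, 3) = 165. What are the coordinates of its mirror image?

(50, -26, -5)

n = (−12, −4, 3), |n|² = 169, n·M − 165 = 676, so t = 676/169 = 4.
Foot F = M − 4·n = (2, −42, 7); the reflection is 2F − M = (50, −26, −5).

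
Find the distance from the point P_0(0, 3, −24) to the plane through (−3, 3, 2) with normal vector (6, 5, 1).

8/√62

The plane has equation n·(r − (−3, 3, 2)) = 0, i.e. n·r = -1.
Then n·(0, 3, −24) − (−1) = −8.
|n| = √(36 + 25 + 1) = √62, so the distance is |-8|/√62 = 4√62/31.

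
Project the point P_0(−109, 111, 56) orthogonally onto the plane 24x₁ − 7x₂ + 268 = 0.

(11, 76, 56)

The perpendicular from P_0 has direction n = (24, −7, 0): r = (−109, 111, 56) + μ(24, −7, 0).
Substitute into the plane: n·(P_0 + μn) = -268 gives -3393 + 625μ = -268, so μ = 5.
Foot = (−109, 111, 56) + 5·(24, −7, 0) = (11, 76, 56).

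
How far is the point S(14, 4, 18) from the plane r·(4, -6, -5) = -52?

Normal vector n = (4, -6, -5), and n·(14, 4, 18) - (-52) = -6.
|n| = √(16 + 36 + 25) = √77, so the distance is |-6|/√77 = 6/√77.

6√77/77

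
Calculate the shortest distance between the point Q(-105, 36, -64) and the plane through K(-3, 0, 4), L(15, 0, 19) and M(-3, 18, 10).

6√65/13

KL = (18, 0, 15) and KM = (0, 18, 6), so a normal is n = KL × KM = (-270, -108, 324).
d = |(-270)·(-105) + (-108)·36 + 324·(-64) − 2106| / √(72900 + 11664 + 104976) = |1620| / (54√65) = 6√65/13.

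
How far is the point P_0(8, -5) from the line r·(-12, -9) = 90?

47/5

The normal to the line is n = (-12, -9) with |n| = 15.
|n·P_0 − 90| = |-51 − 90| = 141, so the distance is 141/15 = 47/5.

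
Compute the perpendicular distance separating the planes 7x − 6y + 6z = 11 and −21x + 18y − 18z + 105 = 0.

Divide the second equation by -3 to match normals: 7x − 6y + 6z = 35.
With common normal n = (7, −6, 6) (|n| = 11), the distance is |11 − 35|/|n| = 24/11.

24/11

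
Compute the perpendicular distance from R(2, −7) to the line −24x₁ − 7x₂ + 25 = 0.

26/25

The normal to the line is n = (−24, −7) with |n| = 25.
|n·R − (-25)| = |1 − (-25)| = 26, so the distance is 26/25.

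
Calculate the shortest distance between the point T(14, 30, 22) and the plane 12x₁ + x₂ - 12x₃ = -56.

10/17

Normal vector n = (12, 1, -12), and n·(14, 30, 22) - (-56) = -10.
|n| = √(144 + 1 + 144) = 17, so the distance is |-10|/17 = 10/17.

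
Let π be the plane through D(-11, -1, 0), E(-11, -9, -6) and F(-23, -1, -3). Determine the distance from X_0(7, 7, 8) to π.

5√26/13

DE = (0, -8, -6) and DF = (-12, 0, -3), so a normal is n = DE × DF = (24, 72, -96).
Then n·(7, 7, 8) - (-336) = 240.
|n| = √(576 + 5184 + 9216) = 24√26, so the distance is |240|/(24√26) = 10/√26.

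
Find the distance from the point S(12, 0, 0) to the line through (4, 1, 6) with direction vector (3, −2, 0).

7

Direction vector d = (3, −2, 0).
AP = (8, −1, −6); AP·d = 26, |AP|² = 101, |d|² = 13.
distance² = |AP|² − (AP·d)²/|d|² = 101 − 676/13 = 49, so the distance is 7.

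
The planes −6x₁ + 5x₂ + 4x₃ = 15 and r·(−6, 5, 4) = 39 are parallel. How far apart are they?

24√77/77

Both planes have normal n = (−6, 5, 4), |n| = √77. Any point on the first plane is at distance |39 − 15|/|n| = 24/√77 = 24√77/77 from the second.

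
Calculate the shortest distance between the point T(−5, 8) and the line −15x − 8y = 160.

149/17

The normal to the line is n = (−15, −8) with |n| = 17.
|n·T − 160| = |11 − 160| = 149, so the distance is 149/17.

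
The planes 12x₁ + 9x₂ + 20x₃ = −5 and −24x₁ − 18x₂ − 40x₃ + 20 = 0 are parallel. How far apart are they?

Divide the second equation by -2 to match normals: 12x₁ + 9x₂ + 20x₃ = 10.
With common normal n = (12, 9, 20) (|n| = 25), the distance is |(-5) − 10|/|n| = 15/25 = 3/5.

3/5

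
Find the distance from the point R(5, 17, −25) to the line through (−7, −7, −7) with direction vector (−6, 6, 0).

18√3

Direction vector d = (−6, 6, 0).
AP = (12, 24, −18), and AP × d = (108, 108, 216).
|AP × d|² = 69984 and |d|² = 72, so the distance is √(69984/72) = √972 = 18√3.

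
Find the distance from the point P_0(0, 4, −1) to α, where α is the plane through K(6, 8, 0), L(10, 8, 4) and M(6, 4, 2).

2

KL = (4, 0, 4) and KM = (0, −4, 2), so a normal is n = KL × KM = (16, −8, −16).
Then n·(0, 4, −1) − 32 = −48.
|n| = √(256 + 64 + 256) = 24, so the distance is |-48|/24 = 2.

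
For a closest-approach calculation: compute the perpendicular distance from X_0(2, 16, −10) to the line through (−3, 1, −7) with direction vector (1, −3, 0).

3√11

Direction vector d = (1, −3, 0).
AP = (5, 15, −3); AP·d = -40, |AP|² = 259, |d|² = 10.
distance² = |AP|² − (AP·d)²/|d|² = 259 − 1600/10 = 99, so the distance is 3√11.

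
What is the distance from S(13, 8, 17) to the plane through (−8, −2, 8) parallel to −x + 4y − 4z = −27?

17/√33

Parallel planes share the normal n = (−1, 4, −4); since (−8, −2, 8) lies on the plane, its equation is −x + 4y − 4z = -32.
Then n·(13, 8, 17) − (−32) = −17.
|n| = √(1 + 16 + 16) = √33, so the distance is |-17|/√33 = 17/√33.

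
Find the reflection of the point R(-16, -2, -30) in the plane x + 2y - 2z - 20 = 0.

(-184/9, -98/9, -190/9)

n = (1, 2, -2), |n|² = 9, n·R − 20 = 20, so t = 20/9.
Foot F = R − (20/9)·n = (-164/9, -58/9, -230/9); the reflection is 2F − R = (-184/9, -98/9, -190/9).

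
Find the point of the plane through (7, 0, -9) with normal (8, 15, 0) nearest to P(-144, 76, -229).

(-2416/17, 1352/17, -229)

n = (8, 15, 0), |n|² = 289, and n·P − 56 = -68.
t = -68/289 = -4/17, so the foot is P − t·n = (-144, 76, -229) − (-4/17)·(8, 15, 0) = (-2416/17, 1352/17, -229).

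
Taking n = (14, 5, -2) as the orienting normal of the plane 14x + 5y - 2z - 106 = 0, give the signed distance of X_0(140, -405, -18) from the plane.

-9

n·X_0 − 106 = -135.
|n| = 15, so the signed distance is -135/15 = -9.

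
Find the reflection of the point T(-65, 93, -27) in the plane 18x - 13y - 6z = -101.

n = (18, -13, -6), |n|² = 529, n·T − (-101) = -2116, so t = -2116/529 = -4.
Foot F = T − (-4)·n = (7, 41, -51); the reflection is 2F − T = (79, -11, -75).

(79, -11, -75)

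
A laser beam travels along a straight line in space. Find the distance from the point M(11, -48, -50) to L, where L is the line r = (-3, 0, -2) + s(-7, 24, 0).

48

Direction vector d = (-7, 24, 0).
AP = (14, -48, -48); AP·d = -1250, |AP|² = 4804, |d|² = 625.
distance² = |AP|² − (AP·d)²/|d|² = 4804 − 1562500/625 = 2304, so the distance is 48.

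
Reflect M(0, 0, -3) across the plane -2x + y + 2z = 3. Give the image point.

(-4, 2, 1)

n = (-2, 1, 2), |n|² = 9, n·M − 3 = -9, so t = -9/9 = -1.
Foot F = M − (-1)·n = (-2, 1, -1); the reflection is 2F − M = (-4, 2, 1).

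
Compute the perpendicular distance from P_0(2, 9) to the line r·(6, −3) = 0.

√5

The normal to the line is n = (6, −3) with |n| = 3√5.
|n·P_0 − 0| = |-15 − 0| = 15, so the distance is 15/(3√5) = √5.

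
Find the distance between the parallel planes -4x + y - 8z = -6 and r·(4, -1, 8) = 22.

16/9

Divide the second equation by -1 to match normals: -4x + y - 8z = -22.
With common normal n = (-4, 1, -8) (|n| = 9), the distance is |(-6) − (-22)|/|n| = 16/9.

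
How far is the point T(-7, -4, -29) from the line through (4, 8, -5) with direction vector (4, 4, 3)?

Direction vector d = (4, 4, 3).
AP = (-11, -12, -24), and AP × d = (60, -63, 4).
|AP × d|² = 7585 and |d|² = 41, so the distance is √(7585/41) = √185.

√185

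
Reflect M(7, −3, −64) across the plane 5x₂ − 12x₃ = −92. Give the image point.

n = (0, 5, −12), |n|² = 169, n·M − (-92) = 845, so t = 845/169 = 5.
Foot F = M − 5·n = (7, −28, −4); the reflection is 2F − M = (7, −53, 56).

(7, -53, 56)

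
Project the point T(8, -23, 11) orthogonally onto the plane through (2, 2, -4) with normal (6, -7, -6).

(2, -16, 17)

The perpendicular from T has direction n = (6, -7, -6): r = (8, -23, 11) + μ(6, -7, -6).
Substitute into the plane: n·(T + μn) = 22 gives 143 + 121μ = 22, so μ = -1.
Foot = (8, -23, 11) + (-1)·(6, -7, -6) = (2, -16, 17).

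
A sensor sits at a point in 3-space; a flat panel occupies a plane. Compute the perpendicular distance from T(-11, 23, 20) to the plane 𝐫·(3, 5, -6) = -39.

Normal vector n = (3, 5, -6), and n·(-11, 23, 20) - (-39) = 1.
|n| = √(9 + 25 + 36) = √70, so the distance is |1|/√70 = 1/√70.

√70/70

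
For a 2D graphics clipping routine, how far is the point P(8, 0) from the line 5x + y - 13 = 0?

27√26/26

The normal to the line is n = (5, 1) with |n| = √26.
|n·P − 13| = |40 − 13| = 27, so the distance is 27/√26.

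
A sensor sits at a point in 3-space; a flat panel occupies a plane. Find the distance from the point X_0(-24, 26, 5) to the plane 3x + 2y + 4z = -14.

14/√29

n = (3, 2, 4); n·P − (-14) = 14; |n| = √29; distance = 14/√29 = 14√29/29.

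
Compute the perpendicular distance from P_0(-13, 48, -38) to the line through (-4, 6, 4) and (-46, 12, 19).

3√401

A direction vector is d = (-42, 6, 15).
AP = (-9, 42, -42), and AP × d = (882, 1899, 1710).
|AP × d|² = 7308225 and |d|² = 2025, so the distance is √(7308225/2025) = √3609 = 3√401.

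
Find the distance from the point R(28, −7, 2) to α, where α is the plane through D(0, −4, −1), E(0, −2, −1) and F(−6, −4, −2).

10/√37

DE = (0, 2, 0) and DF = (−6, 0, −1), so a normal is n = DE × DF = (−2, 0, 12).
d = |(-2)·28 + 12·2 − (-12)| / √(4 + 0 + 144) = |-20| / (2√37) = 10√37/37.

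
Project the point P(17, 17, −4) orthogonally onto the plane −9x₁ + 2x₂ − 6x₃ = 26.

The perpendicular from P has direction n = (−9, 2, −6): r = (17, 17, −4) + λ(−9, 2, −6).
Substitute into the plane: n·(P + λn) = 26 gives -95 + 121λ = 26, so λ = 1.
Foot = (17, 17, −4) + 1·(−9, 2, −6) = (8, 19, −10).

(8, 19, -10)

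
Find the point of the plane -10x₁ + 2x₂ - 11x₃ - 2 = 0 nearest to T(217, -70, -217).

The perpendicular from T has direction n = (-10, 2, -11): r = (217, -70, -217) + λ(-10, 2, -11).
Substitute into the plane: n·(T + λn) = 2 gives 77 + 225λ = 2, so λ = -1/3.
Foot = (217, -70, -217) + (-1/3)·(-10, 2, -11) = (661/3, -212/3, -640/3).

(661/3, -212/3, -640/3)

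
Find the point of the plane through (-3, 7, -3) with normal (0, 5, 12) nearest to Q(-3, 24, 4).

The perpendicular from Q has direction n = (0, 5, 12): r = (-3, 24, 4) + t(0, 5, 12).
Substitute into the plane: n·(Q + tn) = -1 gives 168 + 169t = -1, so t = -1.
Foot = (-3, 24, 4) + (-1)·(0, 5, 12) = (-3, 19, -8).

(-3, 19, -8)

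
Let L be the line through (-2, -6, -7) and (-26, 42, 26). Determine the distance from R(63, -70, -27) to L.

3√185

A direction vector is d = (-24, 48, 33).
AP = (65, -64, -20), and AP × d = (-1152, -1665, 1584).
|AP × d|² = 6608385 and |d|² = 3969, so the distance is √(6608385/3969) = √1665 = 3√185.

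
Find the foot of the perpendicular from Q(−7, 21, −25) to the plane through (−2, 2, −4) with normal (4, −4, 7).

The perpendicular from Q has direction n = (4, −4, 7): r = (−7, 21, −25) + μ(4, −4, 7).
Substitute into the plane: n·(Q + μn) = -44 gives -287 + 81μ = -44, so μ = 3.
Foot = (−7, 21, −25) + 3·(4, −4, 7) = (5, 9, −4).

(5, 9, -4)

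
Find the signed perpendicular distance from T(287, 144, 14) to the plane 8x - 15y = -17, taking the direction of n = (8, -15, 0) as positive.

n·T − (-17) = 153.
|n| = 17, so the signed distance is 153/17 = 9.

9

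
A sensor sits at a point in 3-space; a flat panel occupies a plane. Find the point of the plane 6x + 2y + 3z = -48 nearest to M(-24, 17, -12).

(-12, 21, -6)

The perpendicular from M has direction n = (6, 2, 3): r = (-24, 17, -12) + t(6, 2, 3).
Substitute into the plane: n·(M + tn) = -48 gives -146 + 49t = -48, so t = 2.
Foot = (-24, 17, -12) + 2·(6, 2, 3) = (-12, 21, -6).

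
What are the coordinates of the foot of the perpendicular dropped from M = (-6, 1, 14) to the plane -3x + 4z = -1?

The perpendicular from M has direction n = (-3, 0, 4): r = (-6, 1, 14) + μ(-3, 0, 4).
Substitute into the plane: n·(M + μn) = -1 gives 74 + 25μ = -1, so μ = -3.
Foot = (-6, 1, 14) + (-3)·(-3, 0, 4) = (3, 1, 2).

(3, 1, 2)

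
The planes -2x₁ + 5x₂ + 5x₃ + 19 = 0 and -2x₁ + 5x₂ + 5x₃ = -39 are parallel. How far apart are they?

10√6/9

Both planes have normal n = (-2, 5, 5), |n| = 3√6. Any point on the first plane is at distance |(-39) − (-19)|/|n| = 20/(3√6) from the second.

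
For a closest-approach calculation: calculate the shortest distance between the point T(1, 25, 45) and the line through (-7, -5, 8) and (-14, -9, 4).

A direction vector is d = (-7, -4, -4).
AP = (8, 30, 37); AP·d = -324, |AP|² = 2333, |d|² = 81.
distance² = |AP|² − (AP·d)²/|d|² = 2333 − 104976/81 = 1037, so the distance is √1037.

√1037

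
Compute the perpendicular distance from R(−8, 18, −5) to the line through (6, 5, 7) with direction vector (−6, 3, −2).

2√17

Direction vector d = (−6, 3, −2).
AP = (−14, 13, −12), and AP × d = (10, 44, 36).
|AP × d|² = 3332 and |d|² = 49, so the distance is √(3332/49) = √68 = 2√17.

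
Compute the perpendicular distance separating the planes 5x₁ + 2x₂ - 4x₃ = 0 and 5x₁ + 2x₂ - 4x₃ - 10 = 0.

2√5/3

With common normal n = (5, 2, -4) (|n| = 3√5), the distance is |0 − 10|/|n| = 10/(3√5) = 2√5/3.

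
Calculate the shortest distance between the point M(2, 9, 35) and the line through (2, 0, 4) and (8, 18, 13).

A direction vector is d = (6, 18, 9).
AP = (0, 9, 31); AP·d = 441, |AP|² = 1042, |d|² = 441.
distance² = |AP|² − (AP·d)²/|d|² = 1042 − 194481/441 = 601, so the distance is √601.

√601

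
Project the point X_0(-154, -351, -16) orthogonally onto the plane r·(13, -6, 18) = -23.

The perpendicular from X_0 has direction n = (13, -6, 18): r = (-154, -351, -16) + μ(13, -6, 18).
Substitute into the plane: n·(X_0 + μn) = -23 gives -184 + 529μ = -23, so μ = 7/23.
Foot = (-154, -351, -16) + (7/23)·(13, -6, 18) = (-3451/23, -8115/23, -242/23).

(-3451/23, -8115/23, -242/23)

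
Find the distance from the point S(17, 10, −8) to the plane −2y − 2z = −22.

9√2/2

Normal vector n = (0, −2, −2), and n·(17, 10, −8) − (−22) = 18.
|n| = √(0 + 4 + 4) = 2√2, so the distance is |18|/(2√2) = 9/√2.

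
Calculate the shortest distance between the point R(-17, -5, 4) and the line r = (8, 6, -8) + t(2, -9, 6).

√769

Direction vector d = (2, -9, 6).
AP = (-25, -11, 12); AP·d = 121, |AP|² = 890, |d|² = 121.
distance² = |AP|² − (AP·d)²/|d|² = 890 − 14641/121 = 769, so the distance is √769.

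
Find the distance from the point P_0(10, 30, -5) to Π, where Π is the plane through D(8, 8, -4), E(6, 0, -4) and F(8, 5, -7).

DE = (-2, -8, 0) and DF = (0, -3, -3), so a normal is n = DE × DF = (24, -6, 6).
d = |24·10 + (-6)·30 + 6·(-5) − 120| / √(576 + 36 + 36) = |-90| / (18√2) = 5√2/2.

5/√2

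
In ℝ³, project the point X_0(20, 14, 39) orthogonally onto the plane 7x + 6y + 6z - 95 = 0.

n = (7, 6, 6), |n|² = 121, and n·X_0 − 95 = 363.
t = 363/121 = 3, so the foot is X_0 − t·n = (20, 14, 39) − 3·(7, 6, 6) = (-1, -4, 21).

(-1, -4, 21)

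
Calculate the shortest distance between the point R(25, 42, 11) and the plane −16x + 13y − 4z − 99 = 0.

1/7

Normal vector n = (−16, 13, −4), and n·(25, 42, 11) − 99 = 3.
|n| = √(256 + 169 + 16) = 21, so the distance is |3|/21 = 1/7.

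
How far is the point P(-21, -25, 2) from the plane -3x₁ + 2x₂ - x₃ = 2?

9/√14

Normal vector n = (-3, 2, -1), and n·(-21, -25, 2) - 2 = 9.
|n| = √(9 + 4 + 1) = √14, so the distance is |9|/√14 = 9/√14.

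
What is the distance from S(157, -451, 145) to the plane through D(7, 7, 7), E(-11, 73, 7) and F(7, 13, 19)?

6

DE = (-18, 66, 0) and DF = (0, 6, 12), so a normal is n = DE × DF = (792, 216, -108).
d = |792·157 + 216·(-451) + (-108)·145 − 6300| / √(627264 + 46656 + 11664) = |4968| / 828 = 6.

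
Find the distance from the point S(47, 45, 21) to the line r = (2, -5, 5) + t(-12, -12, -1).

Direction vector d = (-12, -12, -1).
AP = (45, 50, 16); AP·d = -1156, |AP|² = 4781, |d|² = 289.
distance² = |AP|² − (AP·d)²/|d|² = 4781 − 1336336/289 = 157, so the distance is √157.

√157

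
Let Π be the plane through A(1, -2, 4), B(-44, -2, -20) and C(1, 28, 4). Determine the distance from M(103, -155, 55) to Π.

3

AB = (-45, 0, -24) and AC = (0, 30, 0), so a normal is n = AB × AC = (720, 0, -1350).
Then n·(103, -155, 55) - (-4680) = 4590.
|n| = √(518400 + 0 + 1822500) = 1530, so the distance is |4590|/1530 = 3.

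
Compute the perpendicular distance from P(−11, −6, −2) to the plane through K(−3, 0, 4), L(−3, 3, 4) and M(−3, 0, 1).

KL = (0, 3, 0) and KM = (0, 0, −3), so a normal is n = KL × KM = (−9, 0, 0).
d = |(-9)·(-11) − 27| / √(81 + 0 + 0) = |72| / 9 = 8.

8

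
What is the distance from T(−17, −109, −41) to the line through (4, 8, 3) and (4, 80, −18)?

A direction vector is d = (0, 72, −21).
AP = (−21, −117, −44), and AP × d = (5625, −441, −1512).
|AP × d|² = 34121250 and |d|² = 5625, so the distance is √(34121250/5625) = √6066 = 3√674.

3√674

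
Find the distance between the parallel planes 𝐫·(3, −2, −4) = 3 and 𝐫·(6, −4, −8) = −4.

Divide the second equation by 2 to match normals: 3x − 2y − 4z = -2.
With common normal n = (3, −2, −4) (|n| = √29), the distance is |3 − (-2)|/|n| = 5/√29 = 5√29/29.

5/√29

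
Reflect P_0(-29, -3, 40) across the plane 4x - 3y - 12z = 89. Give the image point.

(3, -27, -56)

With n = (4, -3, -12), the signed offset is (n·P_0 − 89)/|n|² = -676/169 = -4.
P_0' = P_0 − 2t·n = (-29, -3, 40) − (-8)·(4, -3, -12) = (3, -27, -56).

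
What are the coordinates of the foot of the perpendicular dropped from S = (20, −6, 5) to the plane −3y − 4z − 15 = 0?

n = (0, −3, −4), |n|² = 25, and n·S − 15 = -17.
t = -17/25, so the foot is S − t·n = (20, −6, 5) − (-17/25)·(0, −3, −4) = (20, −201/25, 57/25).

(20, -201/25, 57/25)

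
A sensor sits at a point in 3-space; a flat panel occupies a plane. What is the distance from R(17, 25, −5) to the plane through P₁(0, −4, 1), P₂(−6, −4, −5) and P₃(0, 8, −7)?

√22/2

P₁P₂ = (−6, 0, −6) and P₁P₃ = (0, 12, −8), so a normal is n = P₁P₂ × P₁P₃ = (72, −48, −72).
Then n·(17, 25, −5) − 120 = 264.
|n| = √(5184 + 2304 + 5184) = 24√22, so the distance is |264|/(24√22) = √22/2.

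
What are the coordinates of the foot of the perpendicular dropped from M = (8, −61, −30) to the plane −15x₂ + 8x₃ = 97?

(8, -31, -46)

n = (0, −15, 8), |n|² = 289, and n·M − 97 = 578.
t = 578/289 = 2, so the foot is M − t·n = (8, −61, −30) − 2·(0, −15, 8) = (8, −31, −46).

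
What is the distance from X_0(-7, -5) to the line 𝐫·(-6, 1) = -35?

72/√37

The normal to the line is n = (-6, 1) with |n| = √37.
|n·X_0 − (-35)| = |37 − (-35)| = 72, so the distance is 72/√37 = 72√37/37.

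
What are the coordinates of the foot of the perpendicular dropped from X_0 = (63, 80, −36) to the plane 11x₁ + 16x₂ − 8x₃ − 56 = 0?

The perpendicular from X_0 has direction n = (11, 16, −8): r = (63, 80, −36) + μ(11, 16, −8).
Substitute into the plane: n·(X_0 + μn) = 56 gives 2261 + 441μ = 56, so μ = -5.
Foot = (63, 80, −36) + (-5)·(11, 16, −8) = (8, 0, 4).

(8, 0, 4)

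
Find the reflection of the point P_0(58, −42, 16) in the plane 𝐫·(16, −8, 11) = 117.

With n = (16, −8, 11), the signed offset is (n·P_0 − 117)/|n|² = 1323/441 = 3.
P_0' = P_0 − 2t·n = (58, −42, 16) − 6·(16, −8, 11) = (−38, 6, −50).

(-38, 6, -50)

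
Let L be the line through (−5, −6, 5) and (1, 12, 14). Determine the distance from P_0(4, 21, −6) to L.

A direction vector is d = (6, 18, 9).
AP = (9, 27, −11); AP·d = 441, |AP|² = 931, |d|² = 441.
distance² = |AP|² − (AP·d)²/|d|² = 931 − 194481/441 = 490, so the distance is 7√10.

7√10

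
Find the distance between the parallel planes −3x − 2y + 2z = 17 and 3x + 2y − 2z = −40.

23/√17

Divide the second equation by -1 to match normals: −3x − 2y + 2z = 40.
With common normal n = (−3, −2, 2) (|n| = √17), the distance is |17 − 40|/|n| = 23/√17 = 23√17/17.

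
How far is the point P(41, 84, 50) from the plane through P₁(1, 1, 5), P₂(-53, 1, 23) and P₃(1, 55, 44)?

P₁P₂ = (-54, 0, 18) and P₁P₃ = (0, 54, 39), so a normal is n = P₁P₂ × P₁P₃ = (-972, 2106, -2916).
Then n·(41, 84, 50) - (-13446) = 4698.
|n| = √(944784 + 4435236 + 8503056) = 3726, so the distance is |4698|/3726 = 29/23.

29/23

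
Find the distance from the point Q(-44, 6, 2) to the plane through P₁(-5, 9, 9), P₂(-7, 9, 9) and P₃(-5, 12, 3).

P₁P₂ = (-2, 0, 0) and P₁P₃ = (0, 3, -6), so a normal is n = P₁P₂ × P₁P₃ = (0, -12, -6).
d = |(-12)·6 + (-6)·2 − (-162)| / √(0 + 144 + 36) = |78| / (6√5) = 13/√5.

13/√5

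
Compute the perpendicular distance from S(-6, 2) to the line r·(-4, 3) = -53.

The normal to the line is n = (-4, 3) with |n| = 5.
|n·S − (-53)| = |30 − (-53)| = 83, so the distance is 83/5.

83/5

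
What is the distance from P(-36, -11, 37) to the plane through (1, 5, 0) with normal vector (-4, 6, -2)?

The plane has equation n·(r − (1, 5, 0)) = 0, i.e. n·r = 26.
Then n·(-36, -11, 37) - 26 = -22.
|n| = √(16 + 36 + 4) = 2√14, so the distance is |-22|/(2√14) = 11/√14.

11/√14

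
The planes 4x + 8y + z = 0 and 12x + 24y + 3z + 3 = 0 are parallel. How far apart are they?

1/9

Divide the second equation by 3 to match normals: 4x + 8y + z = -1.
With common normal n = (4, 8, 1) (|n| = 9), the distance is |0 − (-1)|/|n| = 1/9.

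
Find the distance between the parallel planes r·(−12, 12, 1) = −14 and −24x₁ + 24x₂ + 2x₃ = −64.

Divide the second equation by 2 to match normals: −12x₁ + 12x₂ + x₃ = -32.
With common normal n = (−12, 12, 1) (|n| = 17), the distance is |(-14) − (-32)|/|n| = 18/17.

18/17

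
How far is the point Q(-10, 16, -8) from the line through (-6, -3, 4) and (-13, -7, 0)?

A direction vector is d = (-7, -4, -4).
AP = (-4, 19, -12), and AP × d = (-124, 68, 149).
|AP × d|² = 42201 and |d|² = 81, so the distance is √(42201/81) = √521.

√521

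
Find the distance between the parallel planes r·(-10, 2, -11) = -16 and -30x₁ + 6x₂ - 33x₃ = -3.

1

Divide the second equation by 3 to match normals: -10x₁ + 2x₂ - 11x₃ = -1.
Both planes have normal n = (-10, 2, -11), |n| = 15. Any point on the first plane is at distance |(-1) − (-16)|/|n| = 15/15 = 1 from the second.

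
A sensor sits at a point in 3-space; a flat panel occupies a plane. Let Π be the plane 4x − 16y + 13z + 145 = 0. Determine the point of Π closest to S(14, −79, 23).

(-2, -15, -29)

n = (4, −16, 13), |n|² = 441, and n·S − (-145) = 1764.
t = 1764/441 = 4, so the foot is S − t·n = (14, −79, 23) − 4·(4, −16, 13) = (−2, −15, −29).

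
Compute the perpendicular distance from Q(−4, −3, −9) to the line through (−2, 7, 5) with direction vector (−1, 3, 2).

2√19

Direction vector d = (−1, 3, 2).
AP = (−2, −10, −14), and AP × d = (22, 18, −16).
|AP × d|² = 1064 and |d|² = 14, so the distance is √(1064/14) = √76 = 2√19.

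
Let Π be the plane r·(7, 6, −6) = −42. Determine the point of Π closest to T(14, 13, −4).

(0, 1, 8)

The perpendicular from T has direction n = (7, 6, −6): r = (14, 13, −4) + λ(7, 6, −6).
Substitute into the plane: n·(T + λn) = -42 gives 200 + 121λ = -42, so λ = -2.
Foot = (14, 13, −4) + (-2)·(7, 6, −6) = (0, 1, 8).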